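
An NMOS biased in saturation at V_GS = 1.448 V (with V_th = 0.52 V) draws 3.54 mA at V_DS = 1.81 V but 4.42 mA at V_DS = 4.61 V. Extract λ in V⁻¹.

With V_GS fixed, I_D ∝ (1 + λ V_DS) in saturation, so I_D2/I_D1 = (1 + λ V_DS2)/(1 + λ V_DS1).
4.42/3.54 = 1.249 = (1 + 4.61 λ)/(1 + 1.81 λ).
Solving: λ (I_D1 V_DS2 − I_D2 V_DS1) = I_D2 − I_D1, so λ = (4.42 − 3.54) / (3.54 × 4.61 − 4.42 × 1.81) = 0.88 / 8.32 = 0.106 V⁻¹.

λ = 0.106 V⁻¹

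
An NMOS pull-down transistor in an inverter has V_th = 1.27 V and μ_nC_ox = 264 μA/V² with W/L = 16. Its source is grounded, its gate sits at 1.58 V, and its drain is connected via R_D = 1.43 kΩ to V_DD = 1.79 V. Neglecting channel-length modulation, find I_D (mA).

V_GS = V_G = 1.58 V, so V_ov = 1.58 − 1.27 = 0.31 V.
k_n = μ_nC_ox · (W/L) = 4.224 mA/V².
Assume saturation: I_D = ½ k_n V_ov² = 0.5 × 4.224 × 0.31² = 0.203 mA, giving V_DS = V_DD − I_D R_D = 1.79 − 0.203 × 1.43 = 1.5 V.
V_DS = 1.5 V ≥ V_ov = 0.31 V, confirming saturation.

I_D = 0.203 mA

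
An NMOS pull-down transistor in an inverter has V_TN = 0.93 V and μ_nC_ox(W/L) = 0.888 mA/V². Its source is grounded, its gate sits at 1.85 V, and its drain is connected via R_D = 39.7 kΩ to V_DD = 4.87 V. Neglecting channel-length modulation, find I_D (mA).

V_GS = V_G = 1.85 V, so V_ov = 1.85 − 0.93 = 0.92 V.
Assume saturation: I_D = ½ k_n V_ov² = 0.5 × 0.888 × 0.92² = 0.376 mA, giving V_DS = V_DD − I_D R_D = 4.87 − 0.376 × 39.7 = -10 V.
But -10 V < V_ov = 0.92 V, so the device is actually in triode.
In triode I_D = k_n[V_ov V_DS − ½ V_DS²] and I_D = (V_DD − V_DS)/R_D. Equating: 17.6 V_DS² − 33.43 V_DS + 4.87 = 0, giving V_DS = 0.159 V (the root below V_ov).
I_D = (4.87 − 0.159) / 39.7 = 0.119 mA.

I_D = 0.119 mA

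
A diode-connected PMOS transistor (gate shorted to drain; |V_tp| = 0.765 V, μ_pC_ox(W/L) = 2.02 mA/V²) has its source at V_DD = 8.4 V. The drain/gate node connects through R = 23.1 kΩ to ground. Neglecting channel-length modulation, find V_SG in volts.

V_SG = 1.32 V

With gate tied to drain, V_SG = V_SD ≥ V_SG − |V_tp|, so the device is in saturation.
KCL at the drain: ½ k_p (V_SG − |V_tp|)² = (V_DD − V_SG)/R.
Let x = V_SG − 0.765. Then 23.3 x² + x − 7.635 = 0, giving x = 0.551 V (positive root), so V_SG = 1.32 V.
I_D = (V_DD − V_SG)/R = (8.4 − 1.32) / 23.1 = 0.307 mA.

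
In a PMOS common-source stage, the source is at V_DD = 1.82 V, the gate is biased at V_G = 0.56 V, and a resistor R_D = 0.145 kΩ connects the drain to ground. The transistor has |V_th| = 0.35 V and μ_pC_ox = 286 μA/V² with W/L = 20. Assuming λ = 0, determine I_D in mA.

V_SG = V_DD − V_G = 1.82 − 0.56 = 1.26 V, so V_ov = 1.26 − 0.35 = 0.91 V.
k_p = μ_pC_ox · (W/L) = 5.72 mA/V².
Assume saturation: I_D = ½ k_p V_ov² = 0.5 × 5.72 × 0.91² = 2.37 mA, giving V_SD = V_DD − I_D R_D = 1.82 − 2.37 × 0.145 = 1.48 V.
V_SD = 1.48 V ≥ V_ov = 0.91 V, confirming saturation.

I_D = 2.37 mA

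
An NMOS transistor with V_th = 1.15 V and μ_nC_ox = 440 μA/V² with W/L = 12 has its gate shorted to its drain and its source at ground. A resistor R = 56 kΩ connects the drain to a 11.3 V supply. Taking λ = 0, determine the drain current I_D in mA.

I_D = 0.177 mA

With gate tied to drain, V_GS = V_DS ≥ V_GS − V_th, so the device is in saturation.
k_n = μ_nC_ox · (W/L) = 5.28 mA/V².
KCL at the drain: ½ k_n (V_GS − V_th)² = (V_DD − V_GS)/R.
Let x = V_GS − 1.15. Then 148 x² + x − 10.15 = 0, giving x = 0.259 V (positive root), so V_GS = 1.41 V.
I_D = (V_DD − V_GS)/R = (11.3 − 1.41) / 56 = 0.177 mA.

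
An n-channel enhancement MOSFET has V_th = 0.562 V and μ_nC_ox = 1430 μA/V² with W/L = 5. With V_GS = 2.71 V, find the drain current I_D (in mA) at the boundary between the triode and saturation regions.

I_D = 16.5 mA

At the boundary V_DS = V_ov = V_GS − V_th = 2.71 − 0.562 = 2.15 V.
k_n = μ_nC_ox · (W/L) = 7.15 mA/V².
I_D = ½ k_n V_ov² = 0.5 × 7.15 × 2.15² = 16.5 mA.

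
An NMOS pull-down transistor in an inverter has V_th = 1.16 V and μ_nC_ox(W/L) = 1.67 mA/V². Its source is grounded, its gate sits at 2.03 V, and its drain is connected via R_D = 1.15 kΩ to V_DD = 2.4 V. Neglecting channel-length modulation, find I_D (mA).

I_D = 0.632 mA

V_GS = V_G = 2.03 V, so V_ov = 2.03 − 1.16 = 0.87 V.
Assume saturation: I_D = ½ k_n V_ov² = 0.5 × 1.67 × 0.87² = 0.632 mA, giving V_DS = V_DD − I_D R_D = 2.4 − 0.632 × 1.15 = 1.67 V.
V_DS = 1.67 V ≥ V_ov = 0.87 V, confirming saturation.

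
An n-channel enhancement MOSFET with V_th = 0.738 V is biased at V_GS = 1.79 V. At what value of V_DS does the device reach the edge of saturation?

The boundary between triode and saturation is V_DS = V_GS − V_th = V_ov.
V_ov = 1.79 − 0.738 = 1.05 V.

V_DS,sat = 1.05 V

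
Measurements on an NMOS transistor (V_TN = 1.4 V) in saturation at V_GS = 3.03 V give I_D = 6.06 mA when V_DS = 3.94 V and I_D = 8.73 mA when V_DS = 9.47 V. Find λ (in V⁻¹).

λ = 0.116 V⁻¹

With V_GS fixed, I_D ∝ (1 + λ V_DS) in saturation, so I_D2/I_D1 = (1 + λ V_DS2)/(1 + λ V_DS1).
8.73/6.06 = 1.441 = (1 + 9.47 λ)/(1 + 3.94 λ).
Solving: λ (I_D1 V_DS2 − I_D2 V_DS1) = I_D2 − I_D1, so λ = (8.73 − 6.06) / (6.06 × 9.47 − 8.73 × 3.94) = 2.67 / 23 = 0.116 V⁻¹.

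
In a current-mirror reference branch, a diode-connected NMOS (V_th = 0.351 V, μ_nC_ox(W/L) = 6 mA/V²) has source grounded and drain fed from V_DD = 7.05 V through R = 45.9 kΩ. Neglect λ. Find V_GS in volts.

V_GS = 0.568 V

With gate tied to drain, V_GS = V_DS ≥ V_GS − V_th, so the device is in saturation.
KCL at the drain: ½ k_n (V_GS − V_th)² = (V_DD − V_GS)/R.
Let x = V_GS − 0.351. Then 138 x² + x − 6.699 = 0, giving x = 0.217 V (positive root), so V_GS = 0.568 V.
I_D = (V_DD − V_GS)/R = (7.05 − 0.568) / 45.9 = 0.141 mA.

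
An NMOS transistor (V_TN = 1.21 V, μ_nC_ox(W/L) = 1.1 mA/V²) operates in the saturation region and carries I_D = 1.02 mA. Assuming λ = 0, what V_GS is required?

In saturation I_D = ½ k_n (V_GS − V_TN)², so V_GS − V_TN = √(2 I_D / k_n) = √(2 × 1.02 / 1.1) = 1.36 V.
V_GS = 1.21 + 1.36 = 2.57 V.

V_GS = 2.57 V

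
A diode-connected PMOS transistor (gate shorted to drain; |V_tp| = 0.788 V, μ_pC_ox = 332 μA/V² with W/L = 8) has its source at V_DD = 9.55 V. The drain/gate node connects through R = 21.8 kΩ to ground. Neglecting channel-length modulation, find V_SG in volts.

V_SG = 1.32 V

With gate tied to drain, V_SG = V_SD ≥ V_SG − |V_tp|, so the device is in saturation.
k_p = μ_pC_ox · (W/L) = 2.656 mA/V².
KCL at the drain: ½ k_p (V_SG − |V_tp|)² = (V_DD − V_SG)/R.
Let x = V_SG − 0.788. Then 29 x² + x − 8.762 = 0, giving x = 0.533 V (positive root), so V_SG = 1.32 V.
I_D = (V_DD − V_SG)/R = (9.55 − 1.32) / 21.8 = 0.377 mA.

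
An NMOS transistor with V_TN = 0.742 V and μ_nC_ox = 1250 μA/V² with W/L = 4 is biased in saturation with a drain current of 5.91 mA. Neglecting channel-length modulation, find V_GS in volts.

k_n = μ_nC_ox · (W/L) = 5 mA/V².
In saturation I_D = ½ k_n (V_GS − V_TN)², so V_GS − V_TN = √(2 I_D / k_n) = √(2 × 5.91 / 5) = 1.54 V.
V_GS = 0.742 + 1.54 = 2.28 V.

V_GS = 2.28 V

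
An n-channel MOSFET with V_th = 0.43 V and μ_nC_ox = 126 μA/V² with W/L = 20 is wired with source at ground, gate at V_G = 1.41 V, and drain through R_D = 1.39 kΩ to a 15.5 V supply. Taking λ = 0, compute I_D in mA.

I_D = 1.21 mA

V_GS = V_G = 1.41 V, so V_ov = 1.41 − 0.43 = 0.98 V.
k_n = μ_nC_ox · (W/L) = 2.52 mA/V².
Assume saturation: I_D = ½ k_n V_ov² = 0.5 × 2.52 × 0.98² = 1.21 mA, giving V_DS = V_DD − I_D R_D = 15.5 − 1.21 × 1.39 = 13.8 V.
V_DS = 13.8 V ≥ V_ov = 0.98 V, confirming saturation.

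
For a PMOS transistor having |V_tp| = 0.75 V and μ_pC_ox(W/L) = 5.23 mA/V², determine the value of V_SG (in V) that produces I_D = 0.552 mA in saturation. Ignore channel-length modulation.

In saturation I_D = ½ k_p (V_SG − |V_tp|)², so V_SG − |V_tp| = √(2 I_D / k_p) = √(2 × 0.552 / 5.23) = 0.459 V.
V_SG = 0.75 + 0.459 = 1.21 V.

V_SG = 1.21 V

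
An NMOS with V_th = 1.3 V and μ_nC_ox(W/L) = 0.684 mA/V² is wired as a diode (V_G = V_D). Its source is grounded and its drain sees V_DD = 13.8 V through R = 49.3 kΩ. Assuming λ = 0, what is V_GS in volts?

With gate tied to drain, V_GS = V_DS ≥ V_GS − V_th, so the device is in saturation.
KCL at the drain: ½ k_n (V_GS − V_th)² = (V_DD − V_GS)/R.
Let x = V_GS − 1.3. Then 16.9 x² + x − 12.5 = 0, giving x = 0.832 V (positive root), so V_GS = 2.13 V.
I_D = (V_DD − V_GS)/R = (13.8 − 2.13) / 49.3 = 0.237 mA.

V_GS = 2.13 V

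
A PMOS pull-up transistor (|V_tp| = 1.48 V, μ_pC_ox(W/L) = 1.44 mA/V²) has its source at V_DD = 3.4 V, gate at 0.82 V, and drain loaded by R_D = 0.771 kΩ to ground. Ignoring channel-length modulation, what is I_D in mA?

V_SG = V_DD − V_G = 3.4 − 0.82 = 2.58 V, so V_ov = 2.58 − 1.48 = 1.1 V.
Assume saturation: I_D = ½ k_p V_ov² = 0.5 × 1.44 × 1.1² = 0.871 mA, giving V_SD = V_DD − I_D R_D = 3.4 − 0.871 × 0.771 = 2.73 V.
V_SD = 2.73 V ≥ V_ov = 1.1 V, confirming saturation.

I_D = 0.871 mA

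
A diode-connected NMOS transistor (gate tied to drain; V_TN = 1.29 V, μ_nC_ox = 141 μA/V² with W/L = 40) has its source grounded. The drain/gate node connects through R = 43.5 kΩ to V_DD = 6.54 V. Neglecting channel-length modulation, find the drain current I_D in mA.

I_D = 0.116 mA

With gate tied to drain, V_GS = V_DS ≥ V_GS − V_TN, so the device is in saturation.
k_n = μ_nC_ox · (W/L) = 5.64 mA/V².
KCL at the drain: ½ k_n (V_GS − V_TN)² = (V_DD − V_GS)/R.
Let x = V_GS − 1.29. Then 123 x² + x − 5.25 = 0, giving x = 0.203 V (positive root), so V_GS = 1.49 V.
I_D = (V_DD − V_GS)/R = (6.54 − 1.49) / 43.5 = 0.116 mA.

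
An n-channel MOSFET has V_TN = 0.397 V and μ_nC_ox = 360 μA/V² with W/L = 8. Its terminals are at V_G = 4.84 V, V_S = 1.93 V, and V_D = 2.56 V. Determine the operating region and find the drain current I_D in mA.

V_GS = V_G − V_S = 4.84 − 1.93 = 2.91 V; V_DS = V_D − V_S = 2.56 − 1.93 = 0.63 V.
k_n = μ_nC_ox · (W/L) = 2.88 mA/V².
V_ov = V_GS − V_TN = 2.91 − 0.397 = 2.51 V.
Since V_DS = 0.63 V < V_ov = 2.51 V, the device is in the triode region.
I_D = k_n [V_ov · V_DS − ½ V_DS²] = 2.88 × [2.51 × 0.63 − 0.5 × 0.63²] = 3.99 mA.

Triode; I_D = 3.99 mA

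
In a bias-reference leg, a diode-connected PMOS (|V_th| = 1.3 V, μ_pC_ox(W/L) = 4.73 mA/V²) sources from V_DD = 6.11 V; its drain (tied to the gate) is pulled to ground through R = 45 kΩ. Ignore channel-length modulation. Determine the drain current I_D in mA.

I_D = 0.102 mA

With gate tied to drain, V_SG = V_SD ≥ V_SG − |V_th|, so the device is in saturation.
KCL at the drain: ½ k_p (V_SG − |V_th|)² = (V_DD − V_SG)/R.
Let x = V_SG − 1.3. Then 106 x² + x − 4.81 = 0, giving x = 0.208 V (positive root), so V_SG = 1.51 V.
I_D = (V_DD − V_SG)/R = (6.11 − 1.51) / 45 = 0.102 mA.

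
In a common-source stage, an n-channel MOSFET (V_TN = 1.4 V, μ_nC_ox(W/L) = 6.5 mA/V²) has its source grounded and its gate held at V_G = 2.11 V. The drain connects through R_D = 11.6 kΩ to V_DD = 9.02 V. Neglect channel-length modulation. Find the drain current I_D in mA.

V_GS = V_G = 2.11 V, so V_ov = 2.11 − 1.4 = 0.71 V.
Assume saturation: I_D = ½ k_n V_ov² = 0.5 × 6.5 × 0.71² = 1.64 mA, giving V_DS = V_DD − I_D R_D = 9.02 − 1.64 × 11.6 = -9.98 V.
But -9.98 V < V_ov = 0.71 V, so the device is actually in triode.
In triode I_D = k_n[V_ov V_DS − ½ V_DS²] and I_D = (V_DD − V_DS)/R_D. Equating: 37.7 V_DS² − 54.53 V_DS + 9.02 = 0, giving V_DS = 0.19 V (the root below V_ov).
I_D = (9.02 − 0.19) / 11.6 = 0.761 mA.

I_D = 0.761 mA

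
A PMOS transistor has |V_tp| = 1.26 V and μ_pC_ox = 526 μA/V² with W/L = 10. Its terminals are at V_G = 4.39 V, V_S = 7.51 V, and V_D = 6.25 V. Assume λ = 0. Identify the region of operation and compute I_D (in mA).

V_SG = V_S − V_G = 7.51 − 4.39 = 3.12 V; V_SD = V_S − V_D = 7.51 − 6.25 = 1.26 V.
k_p = μ_pC_ox · (W/L) = 5.26 mA/V².
V_ov = V_SG − |V_tp| = 3.12 − 1.26 = 1.86 V.
Since V_SD = 1.26 V < V_ov = 1.86 V, the device is in the triode region.
I_D = k_p [V_ov · V_SD − ½ V_SD²] = 5.26 × [1.86 × 1.26 − 0.5 × 1.26²] = 8.15 mA.

Triode; I_D = 8.15 mA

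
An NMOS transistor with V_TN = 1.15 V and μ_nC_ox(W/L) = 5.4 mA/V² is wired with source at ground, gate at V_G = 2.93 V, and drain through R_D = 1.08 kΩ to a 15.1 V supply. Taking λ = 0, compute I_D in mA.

V_GS = V_G = 2.93 V, so V_ov = 2.93 − 1.15 = 1.78 V.
Assume saturation: I_D = ½ k_n V_ov² = 0.5 × 5.4 × 1.78² = 8.55 mA, giving V_DS = V_DD − I_D R_D = 15.1 − 8.55 × 1.08 = 5.86 V.
V_DS = 5.86 V ≥ V_ov = 1.78 V, confirming saturation.

I_D = 8.55 mA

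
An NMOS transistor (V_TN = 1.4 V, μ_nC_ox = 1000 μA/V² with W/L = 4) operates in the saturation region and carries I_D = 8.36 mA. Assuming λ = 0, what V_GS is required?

k_n = μ_nC_ox · (W/L) = 4 mA/V².
In saturation I_D = ½ k_n (V_GS − V_TN)², so V_GS − V_TN = √(2 I_D / k_n) = √(2 × 8.36 / 4) = 2.04 V.
V_GS = 1.4 + 2.04 = 3.44 V.

V_GS = 3.44 V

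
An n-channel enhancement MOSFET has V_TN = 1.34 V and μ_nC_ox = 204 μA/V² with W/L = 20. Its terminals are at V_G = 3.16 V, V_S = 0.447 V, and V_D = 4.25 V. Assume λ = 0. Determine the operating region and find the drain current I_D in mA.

Saturation; I_D = 3.85 mA

V_GS = V_G − V_S = 3.16 − 0.447 = 2.71 V; V_DS = V_D − V_S = 4.25 − 0.447 = 3.8 V.
k_n = μ_nC_ox · (W/L) = 4.08 mA/V².
V_ov = V_GS − V_TN = 2.71 − 1.34 = 1.37 V.
Since V_DS = 3.8 V ≥ V_ov = 1.37 V, the device is in saturation.
I_D = ½ k_n V_ov² = 0.5 × 4.08 × 1.37² = 3.85 mA.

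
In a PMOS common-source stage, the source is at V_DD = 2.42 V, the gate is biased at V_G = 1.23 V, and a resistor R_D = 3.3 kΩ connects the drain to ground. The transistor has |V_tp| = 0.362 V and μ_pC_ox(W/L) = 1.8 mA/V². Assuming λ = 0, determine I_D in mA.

I_D = 0.559 mA

V_SG = V_DD − V_G = 2.42 − 1.23 = 1.19 V, so V_ov = 1.19 − 0.362 = 0.828 V.
Assume saturation: I_D = ½ k_p V_ov² = 0.5 × 1.8 × 0.828² = 0.617 mA, giving V_SD = V_DD − I_D R_D = 2.42 − 0.617 × 3.3 = 0.384 V.
But 0.384 V < V_ov = 0.828 V, so the device is actually in triode.
In triode I_D = k_p[V_ov V_SD − ½ V_SD²] and I_D = (V_DD − V_SD)/R_D. Equating: 2.97 V_SD² − 5.918 V_SD + 2.42 = 0, giving V_SD = 0.575 V (the root below V_ov).
I_D = (2.42 − 0.575) / 3.3 = 0.559 mA.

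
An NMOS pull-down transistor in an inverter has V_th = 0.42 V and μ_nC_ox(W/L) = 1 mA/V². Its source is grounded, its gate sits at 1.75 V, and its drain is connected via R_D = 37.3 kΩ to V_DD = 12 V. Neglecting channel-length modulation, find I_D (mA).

I_D = 0.315 mA

V_GS = V_G = 1.75 V, so V_ov = 1.75 − 0.42 = 1.33 V.
Assume saturation: I_D = ½ k_n V_ov² = 0.5 × 1 × 1.33² = 0.884 mA, giving V_DS = V_DD − I_D R_D = 12 − 0.884 × 37.3 = -21 V.
But -21 V < V_ov = 1.33 V, so the device is actually in triode.
In triode I_D = k_n[V_ov V_DS − ½ V_DS²] and I_D = (V_DD − V_DS)/R_D. Equating: 18.6 V_DS² − 50.61 V_DS + 12 = 0, giving V_DS = 0.263 V (the root below V_ov).
I_D = (12 − 0.263) / 37.3 = 0.315 mA.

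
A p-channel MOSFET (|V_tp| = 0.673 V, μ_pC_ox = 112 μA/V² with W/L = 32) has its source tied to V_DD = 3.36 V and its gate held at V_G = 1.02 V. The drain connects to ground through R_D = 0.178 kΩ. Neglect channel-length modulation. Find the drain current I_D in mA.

I_D = 4.98 mA

V_SG = V_DD − V_G = 3.36 − 1.02 = 2.34 V, so V_ov = 2.34 − 0.673 = 1.67 V.
k_p = μ_pC_ox · (W/L) = 3.584 mA/V².
Assume saturation: I_D = ½ k_p V_ov² = 0.5 × 3.584 × 1.67² = 4.98 mA, giving V_SD = V_DD − I_D R_D = 3.36 − 4.98 × 0.178 = 2.47 V.
V_SD = 2.47 V ≥ V_ov = 1.67 V, confirming saturation.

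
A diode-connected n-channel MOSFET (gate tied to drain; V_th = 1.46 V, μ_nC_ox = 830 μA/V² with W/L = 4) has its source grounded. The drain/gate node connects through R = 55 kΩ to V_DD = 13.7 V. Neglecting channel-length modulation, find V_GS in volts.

With gate tied to drain, V_GS = V_DS ≥ V_GS − V_th, so the device is in saturation.
k_n = μ_nC_ox · (W/L) = 3.32 mA/V².
KCL at the drain: ½ k_n (V_GS − V_th)² = (V_DD − V_GS)/R.
Let x = V_GS − 1.46. Then 91.3 x² + x − 12.24 = 0, giving x = 0.361 V (positive root), so V_GS = 1.82 V.
I_D = (V_DD − V_GS)/R = (13.7 − 1.82) / 55 = 0.216 mA.

V_GS = 1.82 V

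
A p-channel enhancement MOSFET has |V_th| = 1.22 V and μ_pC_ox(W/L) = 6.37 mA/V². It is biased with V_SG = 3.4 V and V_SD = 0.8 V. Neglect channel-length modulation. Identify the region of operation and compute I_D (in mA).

Triode; I_D = 9.07 mA

V_ov = V_SG − |V_th| = 3.4 − 1.22 = 2.18 V.
Since V_SD = 0.8 V < V_ov = 2.18 V, the device is in the triode region.
I_D = k_p [V_ov · V_SD − ½ V_SD²] = 6.37 × [2.18 × 0.8 − 0.5 × 0.8²] = 9.07 mA.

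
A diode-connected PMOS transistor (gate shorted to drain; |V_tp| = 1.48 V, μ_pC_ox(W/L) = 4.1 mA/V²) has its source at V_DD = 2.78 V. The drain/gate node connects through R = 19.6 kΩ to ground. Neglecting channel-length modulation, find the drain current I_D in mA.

I_D = 0.0578 mA

With gate tied to drain, V_SG = V_SD ≥ V_SG − |V_tp|, so the device is in saturation.
KCL at the drain: ½ k_p (V_SG − |V_tp|)² = (V_DD − V_SG)/R.
Let x = V_SG − 1.48. Then 40.2 x² + x − 1.3 = 0, giving x = 0.168 V (positive root), so V_SG = 1.65 V.
I_D = (V_DD − V_SG)/R = (2.78 − 1.65) / 19.6 = 0.0578 mA.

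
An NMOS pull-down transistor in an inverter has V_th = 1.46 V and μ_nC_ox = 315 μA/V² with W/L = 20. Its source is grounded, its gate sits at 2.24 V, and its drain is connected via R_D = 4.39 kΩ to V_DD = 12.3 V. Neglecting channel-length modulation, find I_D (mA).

V_GS = V_G = 2.24 V, so V_ov = 2.24 − 1.46 = 0.78 V.
k_n = μ_nC_ox · (W/L) = 6.3 mA/V².
Assume saturation: I_D = ½ k_n V_ov² = 0.5 × 6.3 × 0.78² = 1.92 mA, giving V_DS = V_DD − I_D R_D = 12.3 − 1.92 × 4.39 = 3.89 V.
V_DS = 3.89 V ≥ V_ov = 0.78 V, confirming saturation.

I_D = 1.92 mA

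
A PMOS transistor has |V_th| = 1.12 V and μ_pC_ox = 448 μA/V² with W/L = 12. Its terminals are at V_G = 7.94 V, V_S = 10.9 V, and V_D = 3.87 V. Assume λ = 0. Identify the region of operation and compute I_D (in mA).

V_SG = V_S − V_G = 10.9 − 7.94 = 2.96 V; V_SD = V_S − V_D = 10.9 − 3.87 = 7.03 V.
k_p = μ_pC_ox · (W/L) = 5.376 mA/V².
V_ov = V_SG − |V_th| = 2.96 − 1.12 = 1.84 V.
Since V_SD = 7.03 V ≥ V_ov = 1.84 V, the device is in saturation.
I_D = ½ k_p V_ov² = 0.5 × 5.376 × 1.84² = 9.1 mA.

Saturation; I_D = 9.10 mA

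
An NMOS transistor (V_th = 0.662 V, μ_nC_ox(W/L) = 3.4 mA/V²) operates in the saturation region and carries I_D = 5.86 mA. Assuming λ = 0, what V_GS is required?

In saturation I_D = ½ k_n (V_GS − V_th)², so V_GS − V_th = √(2 I_D / k_n) = √(2 × 5.86 / 3.4) = 1.86 V.
V_GS = 0.662 + 1.86 = 2.52 V.

V_GS = 2.52 V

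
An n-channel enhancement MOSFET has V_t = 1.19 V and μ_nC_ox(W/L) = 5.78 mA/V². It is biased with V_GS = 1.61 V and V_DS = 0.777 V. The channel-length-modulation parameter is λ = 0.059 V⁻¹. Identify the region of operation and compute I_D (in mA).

Saturation; I_D = 0.533 mA

V_ov = V_GS − V_t = 1.61 − 1.19 = 0.42 V.
Since V_DS = 0.777 V ≥ V_ov = 0.42 V, the device is in saturation.
I_D = ½ k_n V_ov² (1 + λ V_DS) = 0.5 × 5.78 × 0.42² × (1 + 0.059 × 0.777) = 0.533 mA.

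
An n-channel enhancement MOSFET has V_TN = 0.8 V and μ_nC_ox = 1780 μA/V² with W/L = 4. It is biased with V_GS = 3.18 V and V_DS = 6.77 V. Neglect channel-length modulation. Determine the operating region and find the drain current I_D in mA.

k_n = μ_nC_ox · (W/L) = 7.12 mA/V².
V_ov = V_GS − V_TN = 3.18 − 0.8 = 2.38 V.
Since V_DS = 6.77 V ≥ V_ov = 2.38 V, the device is in saturation.
I_D = ½ k_n V_ov² = 0.5 × 7.12 × 2.38² = 20.2 mA.

Saturation; I_D = 20.2 mA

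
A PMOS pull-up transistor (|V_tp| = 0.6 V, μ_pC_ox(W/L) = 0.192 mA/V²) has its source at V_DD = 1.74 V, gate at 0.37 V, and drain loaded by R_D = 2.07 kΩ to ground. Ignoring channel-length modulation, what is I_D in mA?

I_D = 0.0569 mA

V_SG = V_DD − V_G = 1.74 − 0.37 = 1.37 V, so V_ov = 1.37 − 0.6 = 0.77 V.
Assume saturation: I_D = ½ k_p V_ov² = 0.5 × 0.192 × 0.77² = 0.0569 mA, giving V_SD = V_DD − I_D R_D = 1.74 − 0.0569 × 2.07 = 1.62 V.
V_SD = 1.62 V ≥ V_ov = 0.77 V, confirming saturation.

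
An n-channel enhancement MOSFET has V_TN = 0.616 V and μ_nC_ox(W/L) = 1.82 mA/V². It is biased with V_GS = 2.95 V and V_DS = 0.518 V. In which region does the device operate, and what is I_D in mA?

V_ov = V_GS − V_TN = 2.95 − 0.616 = 2.33 V.
Since V_DS = 0.518 V < V_ov = 2.33 V, the device is in the triode region.
I_D = k_n [V_ov · V_DS − ½ V_DS²] = 1.82 × [2.33 × 0.518 − 0.5 × 0.518²] = 1.96 mA.

Triode; I_D = 1.96 mA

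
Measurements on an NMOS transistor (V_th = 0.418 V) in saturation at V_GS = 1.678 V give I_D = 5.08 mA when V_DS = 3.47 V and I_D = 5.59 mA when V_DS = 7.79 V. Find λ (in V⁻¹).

With V_GS fixed, I_D ∝ (1 + λ V_DS) in saturation, so I_D2/I_D1 = (1 + λ V_DS2)/(1 + λ V_DS1).
5.59/5.08 = 1.1 = (1 + 7.79 λ)/(1 + 3.47 λ).
Solving: λ (I_D1 V_DS2 − I_D2 V_DS1) = I_D2 − I_D1, so λ = (5.59 − 5.08) / (5.08 × 7.79 − 5.59 × 3.47) = 0.51 / 20.2 = 0.0253 V⁻¹.

λ = 0.0253 V⁻¹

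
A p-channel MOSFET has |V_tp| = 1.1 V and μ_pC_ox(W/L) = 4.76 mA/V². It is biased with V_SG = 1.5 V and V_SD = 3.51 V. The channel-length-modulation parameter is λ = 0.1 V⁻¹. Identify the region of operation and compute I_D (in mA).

Saturation; I_D = 0.514 mA

V_ov = V_SG − |V_tp| = 1.5 − 1.1 = 0.4 V.
Since V_SD = 3.51 V ≥ V_ov = 0.4 V, the device is in saturation.
I_D = ½ k_p V_ov² (1 + λ V_SD) = 0.5 × 4.76 × 0.4² × (1 + 0.1 × 3.51) = 0.514 mA.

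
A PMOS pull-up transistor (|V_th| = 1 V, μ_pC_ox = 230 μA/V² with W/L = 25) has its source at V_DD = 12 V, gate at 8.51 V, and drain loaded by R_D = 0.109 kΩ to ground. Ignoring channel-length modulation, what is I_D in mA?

I_D = 17.8 mA

V_SG = V_DD − V_G = 12 − 8.51 = 3.49 V, so V_ov = 3.49 − 1 = 2.49 V.
k_p = μ_pC_ox · (W/L) = 5.75 mA/V².
Assume saturation: I_D = ½ k_p V_ov² = 0.5 × 5.75 × 2.49² = 17.8 mA, giving V_SD = V_DD − I_D R_D = 12 − 17.8 × 0.109 = 10.1 V.
V_SD = 10.1 V ≥ V_ov = 2.49 V, confirming saturation.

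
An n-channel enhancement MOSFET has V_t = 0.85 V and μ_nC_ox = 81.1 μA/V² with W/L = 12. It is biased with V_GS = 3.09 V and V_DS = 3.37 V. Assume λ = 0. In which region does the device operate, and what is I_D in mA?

Saturation; I_D = 2.44 mA

k_n = μ_nC_ox · (W/L) = 0.9732 mA/V².
V_ov = V_GS − V_t = 3.09 − 0.85 = 2.24 V.
Since V_DS = 3.37 V ≥ V_ov = 2.24 V, the device is in saturation.
I_D = ½ k_n V_ov² = 0.5 × 0.9732 × 2.24² = 2.44 mA.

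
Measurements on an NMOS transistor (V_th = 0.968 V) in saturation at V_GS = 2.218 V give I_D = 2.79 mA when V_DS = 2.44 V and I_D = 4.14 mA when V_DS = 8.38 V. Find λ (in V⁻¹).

With V_GS fixed, I_D ∝ (1 + λ V_DS) in saturation, so I_D2/I_D1 = (1 + λ V_DS2)/(1 + λ V_DS1).
4.14/2.79 = 1.484 = (1 + 8.38 λ)/(1 + 2.44 λ).
Solving: λ (I_D1 V_DS2 − I_D2 V_DS1) = I_D2 − I_D1, so λ = (4.14 − 2.79) / (2.79 × 8.38 − 4.14 × 2.44) = 1.35 / 13.3 = 0.102 V⁻¹.

λ = 0.102 V⁻¹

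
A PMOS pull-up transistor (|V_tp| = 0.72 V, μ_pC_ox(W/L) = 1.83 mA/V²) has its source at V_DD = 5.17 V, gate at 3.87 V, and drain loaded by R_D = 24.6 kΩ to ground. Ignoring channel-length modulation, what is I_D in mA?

V_SG = V_DD − V_G = 5.17 − 3.87 = 1.3 V, so V_ov = 1.3 − 0.72 = 0.58 V.
Assume saturation: I_D = ½ k_p V_ov² = 0.5 × 1.83 × 0.58² = 0.308 mA, giving V_SD = V_DD − I_D R_D = 5.17 − 0.308 × 24.6 = -2.4 V.
But -2.4 V < V_ov = 0.58 V, so the device is actually in triode.
In triode I_D = k_p[V_ov V_SD − ½ V_SD²] and I_D = (V_DD − V_SD)/R_D. Equating: 22.5 V_SD² − 27.11 V_SD + 5.17 = 0, giving V_SD = 0.238 V (the root below V_ov).
I_D = (5.17 − 0.238) / 24.6 = 0.201 mA.

I_D = 0.201 mA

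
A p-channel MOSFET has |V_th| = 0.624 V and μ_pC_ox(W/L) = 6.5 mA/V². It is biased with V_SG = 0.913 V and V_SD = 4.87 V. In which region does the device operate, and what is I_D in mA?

V_ov = V_SG − |V_th| = 0.913 − 0.624 = 0.289 V.
Since V_SD = 4.87 V ≥ V_ov = 0.289 V, the device is in saturation.
I_D = ½ k_p V_ov² = 0.5 × 6.5 × 0.289² = 0.271 mA.

Saturation; I_D = 0.271 mA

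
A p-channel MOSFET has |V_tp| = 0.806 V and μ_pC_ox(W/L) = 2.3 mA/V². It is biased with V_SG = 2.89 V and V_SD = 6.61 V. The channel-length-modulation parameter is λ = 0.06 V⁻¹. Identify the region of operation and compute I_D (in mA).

Saturation; I_D = 6.98 mA

V_ov = V_SG − |V_tp| = 2.89 − 0.806 = 2.08 V.
Since V_SD = 6.61 V ≥ V_ov = 2.08 V, the device is in saturation.
I_D = ½ k_p V_ov² (1 + λ V_SD) = 0.5 × 2.3 × 2.08² × (1 + 0.06 × 6.61) = 6.98 mA.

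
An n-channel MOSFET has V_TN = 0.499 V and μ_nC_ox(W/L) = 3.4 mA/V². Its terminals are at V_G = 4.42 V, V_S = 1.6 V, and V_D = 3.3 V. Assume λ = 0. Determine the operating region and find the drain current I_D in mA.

Triode; I_D = 8.50 mA

V_GS = V_G − V_S = 4.42 − 1.6 = 2.82 V; V_DS = V_D − V_S = 3.3 − 1.6 = 1.7 V.
V_ov = V_GS − V_TN = 2.82 − 0.499 = 2.32 V.
Since V_DS = 1.7 V < V_ov = 2.32 V, the device is in the triode region.
I_D = k_n [V_ov · V_DS − ½ V_DS²] = 3.4 × [2.32 × 1.7 − 0.5 × 1.7²] = 8.5 mA.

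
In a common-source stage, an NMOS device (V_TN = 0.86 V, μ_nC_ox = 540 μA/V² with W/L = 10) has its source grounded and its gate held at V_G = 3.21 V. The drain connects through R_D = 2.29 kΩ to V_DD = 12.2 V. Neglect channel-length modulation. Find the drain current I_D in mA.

V_GS = V_G = 3.21 V, so V_ov = 3.21 − 0.86 = 2.35 V.
k_n = μ_nC_ox · (W/L) = 5.4 mA/V².
Assume saturation: I_D = ½ k_n V_ov² = 0.5 × 5.4 × 2.35² = 14.9 mA, giving V_DS = V_DD − I_D R_D = 12.2 − 14.9 × 2.29 = -21.9 V.
But -21.9 V < V_ov = 2.35 V, so the device is actually in triode.
In triode I_D = k_n[V_ov V_DS − ½ V_DS²] and I_D = (V_DD − V_DS)/R_D. Equating: 6.18 V_DS² − 30.06 V_DS + 12.2 = 0, giving V_DS = 0.447 V (the root below V_ov).
I_D = (12.2 − 0.447) / 2.29 = 5.13 mA.

I_D = 5.13 mA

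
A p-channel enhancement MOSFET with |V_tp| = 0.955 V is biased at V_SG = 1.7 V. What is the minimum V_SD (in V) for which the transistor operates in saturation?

V_SD,sat = 0.745 V

The boundary between triode and saturation is V_SD = V_SG − |V_tp| = V_ov.
V_ov = 1.7 − 0.955 = 0.745 V.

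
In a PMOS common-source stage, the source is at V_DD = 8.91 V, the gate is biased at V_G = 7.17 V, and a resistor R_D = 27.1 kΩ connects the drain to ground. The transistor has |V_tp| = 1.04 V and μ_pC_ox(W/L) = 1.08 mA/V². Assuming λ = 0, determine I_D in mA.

V_SG = V_DD − V_G = 8.91 − 7.17 = 1.74 V, so V_ov = 1.74 − 1.04 = 0.7 V.
Assume saturation: I_D = ½ k_p V_ov² = 0.5 × 1.08 × 0.7² = 0.265 mA, giving V_SD = V_DD − I_D R_D = 8.91 − 0.265 × 27.1 = 1.74 V.
V_SD = 1.74 V ≥ V_ov = 0.7 V, confirming saturation.

I_D = 0.265 mA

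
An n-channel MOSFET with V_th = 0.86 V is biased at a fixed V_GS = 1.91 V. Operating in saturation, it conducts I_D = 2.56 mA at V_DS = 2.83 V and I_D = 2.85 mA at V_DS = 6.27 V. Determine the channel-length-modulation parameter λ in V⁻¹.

λ = 0.0363 V⁻¹

With V_GS fixed, I_D ∝ (1 + λ V_DS) in saturation, so I_D2/I_D1 = (1 + λ V_DS2)/(1 + λ V_DS1).
2.85/2.56 = 1.113 = (1 + 6.27 λ)/(1 + 2.83 λ).
Solving: λ (I_D1 V_DS2 − I_D2 V_DS1) = I_D2 − I_D1, so λ = (2.85 − 2.56) / (2.56 × 6.27 − 2.85 × 2.83) = 0.29 / 7.99 = 0.0363 V⁻¹.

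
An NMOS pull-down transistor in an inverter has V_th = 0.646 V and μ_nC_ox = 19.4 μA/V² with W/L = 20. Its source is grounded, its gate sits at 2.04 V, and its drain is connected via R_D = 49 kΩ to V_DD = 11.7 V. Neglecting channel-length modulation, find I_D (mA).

I_D = 0.228 mA

V_GS = V_G = 2.04 V, so V_ov = 2.04 − 0.646 = 1.39 V.
k_n = μ_nC_ox · (W/L) = 0.388 mA/V².
Assume saturation: I_D = ½ k_n V_ov² = 0.5 × 0.388 × 1.39² = 0.377 mA, giving V_DS = V_DD − I_D R_D = 11.7 − 0.377 × 49 = -6.77 V.
But -6.77 V < V_ov = 1.39 V, so the device is actually in triode.
In triode I_D = k_n[V_ov V_DS − ½ V_DS²] and I_D = (V_DD − V_DS)/R_D. Equating: 9.51 V_DS² − 27.5 V_DS + 11.7 = 0, giving V_DS = 0.518 V (the root below V_ov).
I_D = (11.7 − 0.518) / 49 = 0.228 mA.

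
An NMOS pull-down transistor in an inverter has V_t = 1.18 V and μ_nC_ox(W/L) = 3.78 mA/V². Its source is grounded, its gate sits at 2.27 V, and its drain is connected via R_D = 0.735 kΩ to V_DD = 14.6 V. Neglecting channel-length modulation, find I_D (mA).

I_D = 2.25 mA

V_GS = V_G = 2.27 V, so V_ov = 2.27 − 1.18 = 1.09 V.
Assume saturation: I_D = ½ k_n V_ov² = 0.5 × 3.78 × 1.09² = 2.25 mA, giving V_DS = V_DD − I_D R_D = 14.6 − 2.25 × 0.735 = 12.9 V.
V_DS = 12.9 V ≥ V_ov = 1.09 V, confirming saturation.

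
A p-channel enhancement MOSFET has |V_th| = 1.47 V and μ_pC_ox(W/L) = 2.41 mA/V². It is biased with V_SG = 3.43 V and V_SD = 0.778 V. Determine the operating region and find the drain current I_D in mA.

Triode; I_D = 2.95 mA

V_ov = V_SG − |V_th| = 3.43 − 1.47 = 1.96 V.
Since V_SD = 0.778 V < V_ov = 1.96 V, the device is in the triode region.
I_D = k_p [V_ov · V_SD − ½ V_SD²] = 2.41 × [1.96 × 0.778 − 0.5 × 0.778²] = 2.95 mA.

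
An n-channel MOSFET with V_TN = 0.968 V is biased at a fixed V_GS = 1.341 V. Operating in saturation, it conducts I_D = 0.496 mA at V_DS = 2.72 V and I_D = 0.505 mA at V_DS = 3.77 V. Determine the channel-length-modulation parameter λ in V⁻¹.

λ = 0.0181 V⁻¹

With V_GS fixed, I_D ∝ (1 + λ V_DS) in saturation, so I_D2/I_D1 = (1 + λ V_DS2)/(1 + λ V_DS1).
0.505/0.496 = 1.018 = (1 + 3.77 λ)/(1 + 2.72 λ).
Solving: λ (I_D1 V_DS2 − I_D2 V_DS1) = I_D2 − I_D1, so λ = (0.505 − 0.496) / (0.496 × 3.77 − 0.505 × 2.72) = 0.009 / 0.496 = 0.0181 V⁻¹.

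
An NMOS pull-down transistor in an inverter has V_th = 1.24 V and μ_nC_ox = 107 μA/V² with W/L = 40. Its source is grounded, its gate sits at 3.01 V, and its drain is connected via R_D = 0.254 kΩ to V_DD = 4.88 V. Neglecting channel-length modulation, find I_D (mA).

V_GS = V_G = 3.01 V, so V_ov = 3.01 − 1.24 = 1.77 V.
k_n = μ_nC_ox · (W/L) = 4.28 mA/V².
Assume saturation: I_D = ½ k_n V_ov² = 0.5 × 4.28 × 1.77² = 6.7 mA, giving V_DS = V_DD − I_D R_D = 4.88 − 6.7 × 0.254 = 3.18 V.
V_DS = 3.18 V ≥ V_ov = 1.77 V, confirming saturation.

I_D = 6.70 mA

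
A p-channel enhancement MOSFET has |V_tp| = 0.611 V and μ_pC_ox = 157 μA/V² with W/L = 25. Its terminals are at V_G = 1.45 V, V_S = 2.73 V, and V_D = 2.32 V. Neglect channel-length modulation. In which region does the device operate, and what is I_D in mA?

V_SG = V_S − V_G = 2.73 − 1.45 = 1.28 V; V_SD = V_S − V_D = 2.73 − 2.32 = 0.41 V.
k_p = μ_pC_ox · (W/L) = 3.925 mA/V².
V_ov = V_SG − |V_tp| = 1.28 − 0.611 = 0.669 V.
Since V_SD = 0.41 V < V_ov = 0.669 V, the device is in the triode region.
I_D = k_p [V_ov · V_SD − ½ V_SD²] = 3.925 × [0.669 × 0.41 − 0.5 × 0.41²] = 0.747 mA.

Triode; I_D = 0.747 mA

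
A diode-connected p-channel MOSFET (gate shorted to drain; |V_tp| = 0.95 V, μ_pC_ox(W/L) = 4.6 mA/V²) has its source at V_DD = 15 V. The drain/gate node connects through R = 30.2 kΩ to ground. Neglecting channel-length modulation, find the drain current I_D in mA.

I_D = 0.451 mA

With gate tied to drain, V_SG = V_SD ≥ V_SG − |V_tp|, so the device is in saturation.
KCL at the drain: ½ k_p (V_SG − |V_tp|)² = (V_DD − V_SG)/R.
Let x = V_SG − 0.95. Then 69.5 x² + x − 14.05 = 0, giving x = 0.443 V (positive root), so V_SG = 1.39 V.
I_D = (V_DD − V_SG)/R = (15 − 1.39) / 30.2 = 0.451 mA.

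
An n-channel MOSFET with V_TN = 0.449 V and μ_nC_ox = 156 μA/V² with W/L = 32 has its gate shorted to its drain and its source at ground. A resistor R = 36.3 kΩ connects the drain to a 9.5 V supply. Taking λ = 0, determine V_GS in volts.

V_GS = 0.760 V

With gate tied to drain, V_GS = V_DS ≥ V_GS − V_TN, so the device is in saturation.
k_n = μ_nC_ox · (W/L) = 4.992 mA/V².
KCL at the drain: ½ k_n (V_GS − V_TN)² = (V_DD − V_GS)/R.
Let x = V_GS − 0.449. Then 90.6 x² + x − 9.051 = 0, giving x = 0.311 V (positive root), so V_GS = 0.76 V.
I_D = (V_DD − V_GS)/R = (9.5 − 0.76) / 36.3 = 0.241 mA.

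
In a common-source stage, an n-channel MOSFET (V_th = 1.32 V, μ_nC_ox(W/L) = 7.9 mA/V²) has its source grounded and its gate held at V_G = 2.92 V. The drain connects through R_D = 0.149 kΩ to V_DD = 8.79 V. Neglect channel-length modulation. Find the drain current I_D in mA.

I_D = 10.1 mA

V_GS = V_G = 2.92 V, so V_ov = 2.92 − 1.32 = 1.6 V.
Assume saturation: I_D = ½ k_n V_ov² = 0.5 × 7.9 × 1.6² = 10.1 mA, giving V_DS = V_DD − I_D R_D = 8.79 − 10.1 × 0.149 = 7.28 V.
V_DS = 7.28 V ≥ V_ov = 1.6 V, confirming saturation.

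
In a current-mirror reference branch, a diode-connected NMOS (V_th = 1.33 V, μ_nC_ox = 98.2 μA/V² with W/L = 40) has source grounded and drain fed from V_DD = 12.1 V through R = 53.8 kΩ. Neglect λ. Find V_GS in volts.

V_GS = 1.64 V

With gate tied to drain, V_GS = V_DS ≥ V_GS − V_th, so the device is in saturation.
k_n = μ_nC_ox · (W/L) = 3.928 mA/V².
KCL at the drain: ½ k_n (V_GS − V_th)² = (V_DD − V_GS)/R.
Let x = V_GS − 1.33. Then 106 x² + x − 10.77 = 0, giving x = 0.315 V (positive root), so V_GS = 1.64 V.
I_D = (V_DD − V_GS)/R = (12.1 − 1.64) / 53.8 = 0.194 mA.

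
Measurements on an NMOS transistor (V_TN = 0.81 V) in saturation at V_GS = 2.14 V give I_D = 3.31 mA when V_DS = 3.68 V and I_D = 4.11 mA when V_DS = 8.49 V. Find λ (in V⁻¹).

With V_GS fixed, I_D ∝ (1 + λ V_DS) in saturation, so I_D2/I_D1 = (1 + λ V_DS2)/(1 + λ V_DS1).
4.11/3.31 = 1.242 = (1 + 8.49 λ)/(1 + 3.68 λ).
Solving: λ (I_D1 V_DS2 − I_D2 V_DS1) = I_D2 − I_D1, so λ = (4.11 − 3.31) / (3.31 × 8.49 − 4.11 × 3.68) = 0.8 / 13 = 0.0616 V⁻¹.

λ = 0.0616 V⁻¹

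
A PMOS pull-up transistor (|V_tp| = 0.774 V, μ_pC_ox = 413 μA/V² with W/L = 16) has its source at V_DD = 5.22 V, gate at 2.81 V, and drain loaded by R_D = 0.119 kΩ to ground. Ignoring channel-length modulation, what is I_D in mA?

I_D = 8.84 mA

V_SG = V_DD − V_G = 5.22 − 2.81 = 2.41 V, so V_ov = 2.41 − 0.774 = 1.64 V.
k_p = μ_pC_ox · (W/L) = 6.608 mA/V².
Assume saturation: I_D = ½ k_p V_ov² = 0.5 × 6.608 × 1.64² = 8.84 mA, giving V_SD = V_DD − I_D R_D = 5.22 − 8.84 × 0.119 = 4.17 V.
V_SD = 4.17 V ≥ V_ov = 1.64 V, confirming saturation.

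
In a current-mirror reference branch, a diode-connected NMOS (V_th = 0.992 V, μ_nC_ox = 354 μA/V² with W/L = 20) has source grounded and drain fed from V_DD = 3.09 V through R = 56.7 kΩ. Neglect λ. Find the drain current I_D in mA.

With gate tied to drain, V_GS = V_DS ≥ V_GS − V_th, so the device is in saturation.
k_n = μ_nC_ox · (W/L) = 7.08 mA/V².
KCL at the drain: ½ k_n (V_GS − V_th)² = (V_DD − V_GS)/R.
Let x = V_GS − 0.992. Then 201 x² + x − 2.098 = 0, giving x = 0.0998 V (positive root), so V_GS = 1.09 V.
I_D = (V_DD − V_GS)/R = (3.09 − 1.09) / 56.7 = 0.0352 mA.

I_D = 0.0352 mA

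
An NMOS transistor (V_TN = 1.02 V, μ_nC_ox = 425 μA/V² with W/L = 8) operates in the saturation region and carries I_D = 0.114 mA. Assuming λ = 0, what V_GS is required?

V_GS = 1.28 V

k_n = μ_nC_ox · (W/L) = 3.4 mA/V².
In saturation I_D = ½ k_n (V_GS − V_TN)², so V_GS − V_TN = √(2 I_D / k_n) = √(2 × 0.114 / 3.4) = 0.259 V.
V_GS = 1.02 + 0.259 = 1.28 V.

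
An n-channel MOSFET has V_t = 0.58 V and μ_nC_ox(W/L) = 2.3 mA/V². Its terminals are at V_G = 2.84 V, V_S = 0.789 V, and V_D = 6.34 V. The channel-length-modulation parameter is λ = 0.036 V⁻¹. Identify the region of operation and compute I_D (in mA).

Saturation; I_D = 2.99 mA

V_GS = V_G − V_S = 2.84 − 0.789 = 2.05 V; V_DS = V_D − V_S = 6.34 − 0.789 = 5.55 V.
V_ov = V_GS − V_t = 2.05 − 0.58 = 1.47 V.
Since V_DS = 5.55 V ≥ V_ov = 1.47 V, the device is in saturation.
I_D = ½ k_n V_ov² (1 + λ V_DS) = 0.5 × 2.3 × 1.47² × (1 + 0.036 × 5.55) = 2.99 mA.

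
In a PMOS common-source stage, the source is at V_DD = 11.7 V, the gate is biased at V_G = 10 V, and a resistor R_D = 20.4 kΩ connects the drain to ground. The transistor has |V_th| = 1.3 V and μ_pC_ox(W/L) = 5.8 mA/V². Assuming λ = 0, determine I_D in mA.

I_D = 0.464 mA

V_SG = V_DD − V_G = 11.7 − 10 = 1.7 V, so V_ov = 1.7 − 1.3 = 0.4 V.
Assume saturation: I_D = ½ k_p V_ov² = 0.5 × 5.8 × 0.4² = 0.464 mA, giving V_SD = V_DD − I_D R_D = 11.7 − 0.464 × 20.4 = 2.23 V.
V_SD = 2.23 V ≥ V_ov = 0.4 V, confirming saturation.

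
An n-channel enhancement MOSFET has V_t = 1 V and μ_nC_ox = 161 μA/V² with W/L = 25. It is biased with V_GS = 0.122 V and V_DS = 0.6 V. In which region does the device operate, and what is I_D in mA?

Cutoff; I_D = 0 mA

V_GS = 0.122 V < V_t = 1 V, so the transistor is in cutoff.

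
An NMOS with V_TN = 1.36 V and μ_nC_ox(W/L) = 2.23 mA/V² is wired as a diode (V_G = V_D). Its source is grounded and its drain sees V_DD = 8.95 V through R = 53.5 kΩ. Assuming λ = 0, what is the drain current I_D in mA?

With gate tied to drain, V_GS = V_DS ≥ V_GS − V_TN, so the device is in saturation.
KCL at the drain: ½ k_n (V_GS − V_TN)² = (V_DD − V_GS)/R.
Let x = V_GS − 1.36. Then 59.7 x² + x − 7.59 = 0, giving x = 0.348 V (positive root), so V_GS = 1.71 V.
I_D = (V_DD − V_GS)/R = (8.95 − 1.71) / 53.5 = 0.135 mA.

I_D = 0.135 mA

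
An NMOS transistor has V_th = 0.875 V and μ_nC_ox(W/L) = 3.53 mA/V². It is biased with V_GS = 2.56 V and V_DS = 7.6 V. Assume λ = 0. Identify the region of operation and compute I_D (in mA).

V_ov = V_GS − V_th = 2.56 − 0.875 = 1.69 V.
Since V_DS = 7.6 V ≥ V_ov = 1.69 V, the device is in saturation.
I_D = ½ k_n V_ov² = 0.5 × 3.53 × 1.69² = 5.01 mA.

Saturation; I_D = 5.01 mA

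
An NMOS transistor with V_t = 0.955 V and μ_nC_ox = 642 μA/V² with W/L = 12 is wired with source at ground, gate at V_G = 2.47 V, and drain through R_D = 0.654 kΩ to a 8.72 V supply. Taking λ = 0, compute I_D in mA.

V_GS = V_G = 2.47 V, so V_ov = 2.47 − 0.955 = 1.52 V.
k_n = μ_nC_ox · (W/L) = 7.704 mA/V².
Assume saturation: I_D = ½ k_n V_ov² = 0.5 × 7.704 × 1.52² = 8.84 mA, giving V_DS = V_DD − I_D R_D = 8.72 − 8.84 × 0.654 = 2.94 V.
V_DS = 2.94 V ≥ V_ov = 1.52 V, confirming saturation.

I_D = 8.84 mA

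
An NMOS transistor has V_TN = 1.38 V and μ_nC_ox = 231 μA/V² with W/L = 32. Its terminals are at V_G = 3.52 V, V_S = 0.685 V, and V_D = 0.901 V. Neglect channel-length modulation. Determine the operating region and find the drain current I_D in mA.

V_GS = V_G − V_S = 3.52 − 0.685 = 2.83 V; V_DS = V_D − V_S = 0.901 − 0.685 = 0.216 V.
k_n = μ_nC_ox · (W/L) = 7.392 mA/V².
V_ov = V_GS − V_TN = 2.83 − 1.38 = 1.46 V.
Since V_DS = 0.216 V < V_ov = 1.46 V, the device is in the triode region.
I_D = k_n [V_ov · V_DS − ½ V_DS²] = 7.392 × [1.46 × 0.216 − 0.5 × 0.216²] = 2.15 mA.

Triode; I_D = 2.15 mA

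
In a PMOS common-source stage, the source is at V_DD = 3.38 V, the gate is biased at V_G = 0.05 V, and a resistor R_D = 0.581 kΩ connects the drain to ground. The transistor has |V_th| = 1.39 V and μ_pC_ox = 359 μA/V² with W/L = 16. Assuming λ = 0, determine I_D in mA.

I_D = 4.94 mA

V_SG = V_DD − V_G = 3.38 − 0.05 = 3.33 V, so V_ov = 3.33 − 1.39 = 1.94 V.
k_p = μ_pC_ox · (W/L) = 5.744 mA/V².
Assume saturation: I_D = ½ k_p V_ov² = 0.5 × 5.744 × 1.94² = 10.8 mA, giving V_SD = V_DD − I_D R_D = 3.38 − 10.8 × 0.581 = -2.9 V.
But -2.9 V < V_ov = 1.94 V, so the device is actually in triode.
In triode I_D = k_p[V_ov V_SD − ½ V_SD²] and I_D = (V_DD − V_SD)/R_D. Equating: 1.67 V_SD² − 7.474 V_SD + 3.38 = 0, giving V_SD = 0.51 V (the root below V_ov).
I_D = (3.38 − 0.51) / 0.581 = 4.94 mA.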